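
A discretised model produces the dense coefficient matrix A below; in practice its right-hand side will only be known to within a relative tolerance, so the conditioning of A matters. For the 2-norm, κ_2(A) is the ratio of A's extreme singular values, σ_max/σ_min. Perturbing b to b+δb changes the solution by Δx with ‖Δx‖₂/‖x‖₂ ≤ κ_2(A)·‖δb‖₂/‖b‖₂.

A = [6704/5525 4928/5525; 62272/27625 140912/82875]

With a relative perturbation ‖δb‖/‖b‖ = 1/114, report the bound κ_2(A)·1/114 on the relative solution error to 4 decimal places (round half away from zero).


1.7105

M = AᵀA = [17305856/2640625 38936576/7921875; 38936576/7921875 87613696/23765625]. tr(M)=9734656/950625, det(M)=65536/23765625
λ_max, λ_min = (9734656/950625 ± √94753559412736/903687890625)/2 = 256/25, 256/950625
κ = σ_max/σ_min = (16/5)/(16/975) = 195.0000
perturbation bound = 195.0000·1/114 = 1.7105


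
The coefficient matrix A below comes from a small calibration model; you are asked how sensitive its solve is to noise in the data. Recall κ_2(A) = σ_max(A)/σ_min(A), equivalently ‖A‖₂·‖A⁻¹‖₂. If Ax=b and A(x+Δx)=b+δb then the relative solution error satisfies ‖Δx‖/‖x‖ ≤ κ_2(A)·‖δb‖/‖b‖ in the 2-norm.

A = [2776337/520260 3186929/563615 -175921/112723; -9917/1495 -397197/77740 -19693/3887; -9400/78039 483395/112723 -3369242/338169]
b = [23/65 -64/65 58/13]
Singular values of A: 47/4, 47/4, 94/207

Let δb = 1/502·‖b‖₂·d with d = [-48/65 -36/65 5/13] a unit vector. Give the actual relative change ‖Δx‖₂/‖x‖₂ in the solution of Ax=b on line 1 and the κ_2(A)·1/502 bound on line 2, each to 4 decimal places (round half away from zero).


0.0045
0.0515

from the listed singular values, σ₁ = 47/4, σ_n = 94/207
κ_2(A) = (47/4) / (94/207) = 25.8750
perturbation bound = 25.8750·1/502 = 0.0515
solve Ax = b  →  x = [-2.9758 3.1291 0.9350]
‖b‖ = 4.5826, ‖x‖ = 4.4182
with δb = [-0.0067 -0.0051 0.0035], A·Δx = δb → ‖Δx‖ = 0.0201
realised ‖Δx‖/‖x‖ = 0.0045
tightness: 0.0045 against a bound of 0.0515 (unrounded ratio ≈ 0.0883)


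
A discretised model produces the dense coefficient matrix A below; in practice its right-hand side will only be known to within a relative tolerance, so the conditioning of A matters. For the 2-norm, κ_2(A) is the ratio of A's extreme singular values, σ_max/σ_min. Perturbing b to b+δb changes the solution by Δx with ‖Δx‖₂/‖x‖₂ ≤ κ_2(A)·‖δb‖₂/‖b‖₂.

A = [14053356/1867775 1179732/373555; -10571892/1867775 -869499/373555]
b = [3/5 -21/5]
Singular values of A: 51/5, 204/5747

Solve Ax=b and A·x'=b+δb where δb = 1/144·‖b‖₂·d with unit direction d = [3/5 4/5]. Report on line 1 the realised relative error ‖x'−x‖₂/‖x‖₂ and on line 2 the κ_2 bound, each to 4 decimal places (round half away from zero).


from the listed singular values, σ₁ = 51/5, σ_n = 204/5747
condition number: (51/5) ÷ (204/5747) = 287.3500
worst-case relative error ≤ 287.3500 × 1/144 = 1.9955
solve Ax = b  →  x = [32.7771 -77.9005]
‖b‖ = 4.2426, ‖x‖ = 84.5152
Δx = A⁻¹·δb where δb = 1/144·4.2426·d; ‖Δx‖ = 0.8300
dividing the unrounded norms, ‖Δx‖/‖x‖ = 0.0098
tightness: 0.0098 against a bound of 1.9955 (unrounded ratio ≈ 0.0049)

0.0098
1.9955


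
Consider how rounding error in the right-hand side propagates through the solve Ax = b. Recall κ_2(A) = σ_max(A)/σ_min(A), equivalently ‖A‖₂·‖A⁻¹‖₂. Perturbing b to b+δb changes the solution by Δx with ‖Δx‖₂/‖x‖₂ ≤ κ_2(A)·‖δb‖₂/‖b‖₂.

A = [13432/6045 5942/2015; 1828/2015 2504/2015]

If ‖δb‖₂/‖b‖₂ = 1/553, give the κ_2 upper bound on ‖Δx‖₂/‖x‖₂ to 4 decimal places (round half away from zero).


0.3363

form AᵀA = [249104/43245 110704/14415; 110704/14415 49204/4805] with trace 138388/8649 and determinant 64/8649
char-poly roots: 16 and 4/8649
κ_2(A) = √(λ_max/λ_min) = √(16 / (4/8649)) = 186.0000
κ_2(A)·‖δb‖/‖b‖ = 0.3363


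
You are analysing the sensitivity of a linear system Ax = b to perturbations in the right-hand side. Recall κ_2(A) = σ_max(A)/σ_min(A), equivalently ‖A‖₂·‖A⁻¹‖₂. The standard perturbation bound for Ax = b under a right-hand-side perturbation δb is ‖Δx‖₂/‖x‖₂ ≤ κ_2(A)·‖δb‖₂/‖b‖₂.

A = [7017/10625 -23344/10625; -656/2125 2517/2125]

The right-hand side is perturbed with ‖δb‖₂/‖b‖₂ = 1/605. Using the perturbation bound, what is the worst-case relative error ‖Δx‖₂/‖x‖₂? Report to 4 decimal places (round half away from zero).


0.1074

AᵀA = [207601/390625 -709632/390625; -709632/390625 2433649/390625]; tr = 4226/625, det = 169/15625
solving λ² − 4226/625·λ + 169/15625 = 0 gives λ = 169/25, 1/625
so κ_2 = √((169/25) / (1/625)) = 65.0000
κ_2(A)·‖δb‖/‖b‖ = 0.1074


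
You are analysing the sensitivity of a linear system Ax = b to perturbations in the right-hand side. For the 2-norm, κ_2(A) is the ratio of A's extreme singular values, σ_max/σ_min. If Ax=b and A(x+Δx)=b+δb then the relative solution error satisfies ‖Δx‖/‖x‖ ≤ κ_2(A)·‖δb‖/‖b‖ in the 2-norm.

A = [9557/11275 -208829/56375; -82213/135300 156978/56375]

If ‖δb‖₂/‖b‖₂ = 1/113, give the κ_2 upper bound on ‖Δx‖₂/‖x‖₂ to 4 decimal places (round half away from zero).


1.8252

M = AᵀA = [796455889/732243600 -245699849/50850250; -245699849/50850250 2730065749/127125625]. tr(M)=245711401/10890000, det(M)=130321/10890000
char-poly roots: 361/16 and 361/680625
σ_max=√(361/16)=(19/4), σ_min=√(361/680625)=(19/825) → κ = 206.2500
worst-case relative error ≤ 206.2500 × 1/113 = 1.8252


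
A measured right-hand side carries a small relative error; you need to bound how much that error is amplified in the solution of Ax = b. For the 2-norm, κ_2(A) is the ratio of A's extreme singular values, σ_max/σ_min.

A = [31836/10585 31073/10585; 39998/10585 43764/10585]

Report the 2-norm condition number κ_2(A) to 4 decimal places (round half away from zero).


form AᵀA = [104534836/4481689 109588500/4481689; 109588500/4481689 115232761/4481689] with trace 261317/5329 and determinant 9604/5329
solving λ² − 261317/5329·λ + 9604/5329 = 0 gives λ = 49, 196/5329
κ = σ_max/σ_min = 7/(14/73) = 36.5000

36.5000


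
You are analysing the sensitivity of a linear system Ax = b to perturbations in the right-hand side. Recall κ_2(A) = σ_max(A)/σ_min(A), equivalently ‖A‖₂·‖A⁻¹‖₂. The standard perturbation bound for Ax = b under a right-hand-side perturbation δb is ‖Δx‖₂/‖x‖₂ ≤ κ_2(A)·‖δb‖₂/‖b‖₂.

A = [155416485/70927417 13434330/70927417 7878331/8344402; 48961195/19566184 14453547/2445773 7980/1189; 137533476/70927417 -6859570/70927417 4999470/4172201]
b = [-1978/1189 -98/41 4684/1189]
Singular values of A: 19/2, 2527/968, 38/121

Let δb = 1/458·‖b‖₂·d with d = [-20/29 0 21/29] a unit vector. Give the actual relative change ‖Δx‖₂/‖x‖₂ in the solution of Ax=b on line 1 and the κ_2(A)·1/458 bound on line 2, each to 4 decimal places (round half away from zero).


from the listed singular values, σ₁ = 19/2, σ_n = 38/121
κ = σ_max/σ_min = (19/2)/(38/121) = 30.2500
κ_2(A)·‖δb‖/‖b‖ = 0.0660
solve Ax = b  →  x = [-3.7327 -8.6268 8.6316]
‖b‖₂ = 4.8990 and ‖x‖₂ = 12.7616
δb = ε·‖b‖·d = [-0.0074 0.0000 0.0077]; solving A·Δx = δb gives ‖Δx‖ = 0.0341
relative error = 0.0027
realised/bound (from unrounded values) ≈ 0.0404

0.0027
0.0660


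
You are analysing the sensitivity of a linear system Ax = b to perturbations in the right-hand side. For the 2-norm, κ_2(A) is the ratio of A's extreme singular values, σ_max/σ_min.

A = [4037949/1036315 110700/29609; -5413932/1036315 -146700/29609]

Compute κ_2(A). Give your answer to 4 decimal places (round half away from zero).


357.3500

AᵀA = [1824627673089/42957951169 248244955740/6136850167; 248244955740/6136850167 33775380000/876692881]; tr = 4137480729/51079609, det = 2624400/51079609
λ_max, λ_min = (4137480729/51079609 ± √17118210569542933041/2609126455592881)/2 = 81, 32400/51079609
so κ_2 = √(81 / (32400/51079609)) = 357.3500


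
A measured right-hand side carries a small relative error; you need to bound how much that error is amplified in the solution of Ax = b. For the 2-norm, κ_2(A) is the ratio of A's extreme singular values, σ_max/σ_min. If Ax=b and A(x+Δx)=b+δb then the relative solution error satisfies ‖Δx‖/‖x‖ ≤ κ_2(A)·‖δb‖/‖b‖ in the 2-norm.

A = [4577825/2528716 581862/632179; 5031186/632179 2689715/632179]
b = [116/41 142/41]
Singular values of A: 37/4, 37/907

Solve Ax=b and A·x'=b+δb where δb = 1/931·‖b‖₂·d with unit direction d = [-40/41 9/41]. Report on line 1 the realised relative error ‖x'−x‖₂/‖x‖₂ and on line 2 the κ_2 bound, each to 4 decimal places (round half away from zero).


σ_max = 37/4, σ_min = 37/907
condition number: (37/4) ÷ (37/907) = 226.7500
perturbation bound = 226.7500·1/931 = 0.2436
solve Ax = b  →  x = [23.4531 -43.0556]
2-norm of b is 4.4721; of x, 49.0289
re-solving with b+δb shifts x by Δx of norm 0.1178
dividing the unrounded norms, ‖Δx‖/‖x‖ = 0.0024
so the bound overstates the realised error by a factor of ≈ 101.4096 (computed from the unrounded values)

0.0024
0.2436


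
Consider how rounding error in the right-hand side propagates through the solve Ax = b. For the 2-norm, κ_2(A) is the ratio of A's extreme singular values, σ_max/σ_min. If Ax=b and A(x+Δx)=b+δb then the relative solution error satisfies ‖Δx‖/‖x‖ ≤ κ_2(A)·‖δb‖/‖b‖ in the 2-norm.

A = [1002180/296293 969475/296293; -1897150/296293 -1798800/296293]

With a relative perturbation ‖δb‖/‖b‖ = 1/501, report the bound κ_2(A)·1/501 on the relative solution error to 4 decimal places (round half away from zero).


0.4798

AᵀA = [15929214100/303770041 15170179500/303770041; 15170179500/303770041 14448315625/303770041]; tr = 36120725/361201, det = 62500/361201
char-poly roots: 100 and 625/361201
κ = σ_max/σ_min = 10/(25/601) = 240.4000
worst-case relative error ≤ 240.4000 × 1/501 = 0.4798


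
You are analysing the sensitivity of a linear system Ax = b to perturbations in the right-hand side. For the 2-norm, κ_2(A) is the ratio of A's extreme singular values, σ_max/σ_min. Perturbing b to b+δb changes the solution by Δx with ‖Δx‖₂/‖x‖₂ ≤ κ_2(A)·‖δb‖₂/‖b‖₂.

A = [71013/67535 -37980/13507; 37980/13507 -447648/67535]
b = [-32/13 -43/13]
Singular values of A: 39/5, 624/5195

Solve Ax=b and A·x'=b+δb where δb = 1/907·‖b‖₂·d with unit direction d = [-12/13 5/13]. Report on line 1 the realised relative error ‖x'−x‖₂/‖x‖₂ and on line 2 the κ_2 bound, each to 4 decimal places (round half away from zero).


0.0045
0.0716

from the listed singular values, σ₁ = 39/5, σ_n = 624/5195
κ_2(A) = (39/5) / (624/5195) = 64.9375
perturbation bound = 64.9375·1/907 = 0.0716
solve Ax = b  →  x = [7.4877 3.6754]
2-norm of b is 4.1231; of x, 8.3411
Δx = A⁻¹·δb where δb = 1/907·4.1231·d; ‖Δx‖ = 0.0378
dividing the unrounded norms, ‖Δx‖/‖x‖ = 0.0045
realised/bound (from unrounded values) ≈ 0.0634


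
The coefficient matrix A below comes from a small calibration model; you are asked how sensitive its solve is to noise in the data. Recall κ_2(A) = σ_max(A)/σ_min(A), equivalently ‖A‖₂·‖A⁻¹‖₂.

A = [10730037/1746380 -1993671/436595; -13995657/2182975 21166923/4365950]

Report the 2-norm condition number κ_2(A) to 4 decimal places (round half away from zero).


form AᵀA = [7149104623449/90661210000 -1340421020217/22665302500; -1340421020217/22665302500 1005363894069/22665302500] with trace 446822407989/3626448400 and determinant 151807041/580231744
eigenvalues of AᵀA: λ = (tr ± √(tr²−4·det))/2 = 12321/100, 308025/145057936
so κ_2 = √((12321/100) / (308025/145057936)) = 240.8800

240.8800


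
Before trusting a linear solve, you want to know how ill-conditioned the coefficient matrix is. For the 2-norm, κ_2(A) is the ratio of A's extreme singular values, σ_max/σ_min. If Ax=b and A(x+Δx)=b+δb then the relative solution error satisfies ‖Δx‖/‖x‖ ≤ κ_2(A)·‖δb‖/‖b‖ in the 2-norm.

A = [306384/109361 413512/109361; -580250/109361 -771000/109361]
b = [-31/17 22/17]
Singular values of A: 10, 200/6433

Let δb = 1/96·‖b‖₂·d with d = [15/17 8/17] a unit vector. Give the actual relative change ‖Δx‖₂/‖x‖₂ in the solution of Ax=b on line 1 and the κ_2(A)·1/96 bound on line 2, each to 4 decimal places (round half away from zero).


σ_max = 10, σ_min = 200/6433
κ_2(A) = 10 / (200/6433) = 321.6500
perturbation bound = 321.6500·1/96 = 3.3505
solve Ax = b  →  x = [25.6120 -19.4590]
2-norm of b is 2.2361; of x, 32.1656
with δb = [0.0206 0.0110], A·Δx = δb → ‖Δx‖ = 0.7492
realised ‖Δx‖/‖x‖ = 0.0233
realised/bound (from unrounded values) ≈ 0.0070

0.0233
3.3505


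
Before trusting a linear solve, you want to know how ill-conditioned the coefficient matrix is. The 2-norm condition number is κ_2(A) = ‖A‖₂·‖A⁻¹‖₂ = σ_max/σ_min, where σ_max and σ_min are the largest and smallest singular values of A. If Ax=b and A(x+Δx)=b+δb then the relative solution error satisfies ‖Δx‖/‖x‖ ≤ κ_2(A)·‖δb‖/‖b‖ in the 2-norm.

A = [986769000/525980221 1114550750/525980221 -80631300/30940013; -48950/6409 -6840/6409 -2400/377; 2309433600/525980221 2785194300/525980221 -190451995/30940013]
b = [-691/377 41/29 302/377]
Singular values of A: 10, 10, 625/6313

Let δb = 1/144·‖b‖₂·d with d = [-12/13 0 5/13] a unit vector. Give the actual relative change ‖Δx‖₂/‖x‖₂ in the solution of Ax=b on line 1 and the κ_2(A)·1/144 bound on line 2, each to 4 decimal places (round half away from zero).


0.0085
0.7014

largest singular value 10, smallest 625/6313
κ_2(A) = 10 / (625/6313) = 101.0080
κ_2(A)·‖δb‖/‖b‖ = 0.7014
solve Ax = b  →  x = [-8.8817 16.4407 7.6775]
‖b‖ = 2.4495, ‖x‖ = 20.2021
with δb = [-0.0157 0.0000 0.0065], A·Δx = δb → ‖Δx‖ = 0.1718
realised ‖Δx‖/‖x‖ = 0.0085
realised/bound (from unrounded values) ≈ 0.0121


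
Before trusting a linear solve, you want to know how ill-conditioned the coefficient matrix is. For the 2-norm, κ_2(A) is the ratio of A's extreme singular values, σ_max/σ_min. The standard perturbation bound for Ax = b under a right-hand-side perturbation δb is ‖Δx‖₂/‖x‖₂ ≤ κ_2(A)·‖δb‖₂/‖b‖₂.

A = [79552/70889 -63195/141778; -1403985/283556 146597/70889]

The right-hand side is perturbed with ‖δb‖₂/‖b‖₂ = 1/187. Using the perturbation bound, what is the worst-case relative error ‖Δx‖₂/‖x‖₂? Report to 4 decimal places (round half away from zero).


M = AᵀA = [1232855569/47831056 -128420325/11957764; -128420325/11957764 53513581/11957764]. tr(M)=8561597/283024, det(M)=14641/1132096
char-poly roots: 121/4 and 121/283024
κ_2(A) = √(λ_max/λ_min) = √((121/4) / (121/283024)) = 266.0000
perturbation bound = 266.0000·1/187 = 1.4225

1.4225


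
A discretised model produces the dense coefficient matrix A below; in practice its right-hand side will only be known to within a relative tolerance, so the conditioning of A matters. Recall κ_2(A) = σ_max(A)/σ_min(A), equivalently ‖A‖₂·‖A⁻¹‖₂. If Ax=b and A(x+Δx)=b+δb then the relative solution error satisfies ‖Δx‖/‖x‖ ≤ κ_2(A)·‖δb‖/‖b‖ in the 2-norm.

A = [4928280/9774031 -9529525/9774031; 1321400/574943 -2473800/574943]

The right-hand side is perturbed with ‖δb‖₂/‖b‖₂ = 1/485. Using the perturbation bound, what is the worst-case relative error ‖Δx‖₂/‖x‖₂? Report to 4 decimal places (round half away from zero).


form AᵀA = [314640246400/56830268881 -589928787000/56830268881; -589928787000/56830268881 1106128035625/56830268881] with trace 4916153225/196644529 and determinant 1000000/196644529
eigenvalues of AᵀA: λ = (tr ± √(tr²−4·det))/2 = 25, 40000/196644529
κ_2(A) = √(λ_max/λ_min) = √(25 / (40000/196644529)) = 350.5750
bound on ‖Δx‖/‖x‖: κ·ε = 350.5750·1/485 = 0.7228

0.7228


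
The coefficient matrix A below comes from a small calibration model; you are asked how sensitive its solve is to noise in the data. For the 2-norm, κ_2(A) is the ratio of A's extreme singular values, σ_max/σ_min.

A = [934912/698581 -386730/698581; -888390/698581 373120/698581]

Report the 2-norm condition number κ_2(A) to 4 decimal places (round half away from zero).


M = AᵀA = [1977761284/580279921 -824060160/580279921; -824060160/580279921 343375300/580279921]. tr(M)=13734536/3433609, det(M)=400/3433609
eigenvalues of AᵀA: λ = (tr ± √(tr²−4·det))/2 = 4, 100/3433609
σ_max=√4=2, σ_min=√(100/3433609)=(10/1853) → κ = 370.6000

370.6000


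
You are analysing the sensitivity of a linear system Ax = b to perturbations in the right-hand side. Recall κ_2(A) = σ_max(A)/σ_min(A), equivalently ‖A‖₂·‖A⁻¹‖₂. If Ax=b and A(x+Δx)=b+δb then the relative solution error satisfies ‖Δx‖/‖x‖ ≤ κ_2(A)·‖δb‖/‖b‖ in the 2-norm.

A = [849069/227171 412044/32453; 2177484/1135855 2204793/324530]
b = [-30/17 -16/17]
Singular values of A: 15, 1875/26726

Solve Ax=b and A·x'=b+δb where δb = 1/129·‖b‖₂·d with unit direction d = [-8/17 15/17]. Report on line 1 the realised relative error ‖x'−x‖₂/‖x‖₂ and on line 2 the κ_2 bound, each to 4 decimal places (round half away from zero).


1.6574
1.6574

σ_max = 15, σ_min = 1875/26726
κ = σ_max/σ_min = 15/(1875/26726) = 213.8080
bound on ‖Δx‖/‖x‖: κ·ε = 213.8080·1/129 = 1.6574
solve Ax = b  →  x = [-0.0373 -0.1280]
‖b‖ = 2.0000, ‖x‖ = 0.1333
re-solving with b+δb shifts x by Δx of norm 0.2210
dividing the unrounded norms, ‖Δx‖/‖x‖ = 1.6574
tightness: 1.6574 against a bound of 1.6574; the bound is attained (ratio 1)


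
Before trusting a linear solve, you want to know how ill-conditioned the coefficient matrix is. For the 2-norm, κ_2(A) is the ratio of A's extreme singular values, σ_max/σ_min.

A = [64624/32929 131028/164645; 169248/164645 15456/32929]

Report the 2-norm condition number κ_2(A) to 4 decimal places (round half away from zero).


AᵀA = [35414272/7215325 590016/288613; 590016/288613 6159312/7215325]; tr = 3197968/555025, det = 147456/13875625
char-poly roots: 144/25 and 1024/555025
κ = σ_max/σ_min = (12/5)/(32/745) = 55.8750

55.8750


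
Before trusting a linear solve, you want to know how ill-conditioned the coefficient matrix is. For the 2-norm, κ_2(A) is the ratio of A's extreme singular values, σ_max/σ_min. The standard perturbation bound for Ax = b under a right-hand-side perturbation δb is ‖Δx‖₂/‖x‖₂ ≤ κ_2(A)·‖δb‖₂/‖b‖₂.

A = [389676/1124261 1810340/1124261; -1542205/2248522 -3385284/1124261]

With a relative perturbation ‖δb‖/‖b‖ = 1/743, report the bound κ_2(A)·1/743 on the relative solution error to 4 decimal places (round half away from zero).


form AᵀA = [10331438761/17494294756 11473519050/4373573689; 11473519050/4373573689 50994735904/4373573689] with trace 127489817/10407076 and determinant 9604/2601769
λ_max, λ_min = (127489817/10407076 ± √16252054245767025/108307230869776)/2 = 49/4, 784/2601769
so κ_2 = √((49/4) / (784/2601769)) = 201.6250
bound on ‖Δx‖/‖x‖: κ·ε = 201.6250·1/743 = 0.2714

0.2714


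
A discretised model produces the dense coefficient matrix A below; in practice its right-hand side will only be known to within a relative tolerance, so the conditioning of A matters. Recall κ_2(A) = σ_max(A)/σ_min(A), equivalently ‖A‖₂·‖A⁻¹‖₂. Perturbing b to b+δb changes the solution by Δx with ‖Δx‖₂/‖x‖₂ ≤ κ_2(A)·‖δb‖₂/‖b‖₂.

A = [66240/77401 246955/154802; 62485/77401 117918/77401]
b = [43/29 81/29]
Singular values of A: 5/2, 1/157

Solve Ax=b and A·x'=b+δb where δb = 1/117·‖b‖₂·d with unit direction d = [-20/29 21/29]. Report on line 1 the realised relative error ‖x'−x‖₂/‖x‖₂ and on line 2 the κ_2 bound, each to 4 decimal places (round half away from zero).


0.0270
3.3547

from the listed singular values, σ₁ = 5/2, σ_n = 1/157
κ_2(A) = (5/2) / (1/157) = 392.5000
perturbation bound = 392.5000·1/117 = 3.3547
solve Ax = b  →  x = [-137.9647 74.9412]
‖b‖₂ = 3.1623 and ‖x‖₂ = 157.0046
re-solving with b+δb shifts x by Δx of norm 4.2434
relative error = 0.0270
realised/bound (from unrounded values) ≈ 0.0081


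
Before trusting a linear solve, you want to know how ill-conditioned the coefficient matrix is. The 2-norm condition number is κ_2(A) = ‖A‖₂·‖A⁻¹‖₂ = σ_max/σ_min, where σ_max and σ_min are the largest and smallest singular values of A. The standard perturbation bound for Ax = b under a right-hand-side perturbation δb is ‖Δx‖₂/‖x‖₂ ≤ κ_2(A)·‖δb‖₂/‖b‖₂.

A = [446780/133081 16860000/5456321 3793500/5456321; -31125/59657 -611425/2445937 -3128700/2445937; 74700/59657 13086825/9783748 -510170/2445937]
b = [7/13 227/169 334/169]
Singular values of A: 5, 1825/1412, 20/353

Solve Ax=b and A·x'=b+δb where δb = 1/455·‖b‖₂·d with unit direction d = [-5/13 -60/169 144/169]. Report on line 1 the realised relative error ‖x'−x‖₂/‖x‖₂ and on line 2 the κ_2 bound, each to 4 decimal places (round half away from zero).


0.0054
0.1940

largest singular value 5, smallest 20/353
κ = σ_max/σ_min = 5/(20/353) = 88.2500
bound on ‖Δx‖/‖x‖: κ·ε = 88.2500·1/455 = 0.1940
solve Ax = b  →  x = [-12.0276 12.9435 1.3262]
2-norm of b is 2.4495; of x, 17.7188
δb = ε·‖b‖·d = [-0.0021 -0.0019 0.0046]; solving A·Δx = δb gives ‖Δx‖ = 0.0950
realised ‖Δx‖/‖x‖ = 0.0054
realised/bound (from unrounded values) ≈ 0.0276


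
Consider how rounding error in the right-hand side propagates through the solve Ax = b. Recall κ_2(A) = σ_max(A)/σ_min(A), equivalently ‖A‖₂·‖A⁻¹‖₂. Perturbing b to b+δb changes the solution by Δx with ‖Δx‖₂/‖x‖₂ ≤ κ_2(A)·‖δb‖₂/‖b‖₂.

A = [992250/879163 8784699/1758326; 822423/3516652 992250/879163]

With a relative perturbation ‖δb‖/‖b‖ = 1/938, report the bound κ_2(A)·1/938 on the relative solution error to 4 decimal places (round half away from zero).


form AᵀA = [9773551809/7356835984 5428103625/919604498; 5428103625/919604498 48250551321/1839208996] with trace 120628053/4376464 and determinant 194481/17505856
λ_max, λ_min = (120628053/4376464 ± √14550276031475625/19153437143296)/2 = 441/16, 441/1094116
κ_2(A) = √(λ_max/λ_min) = √((441/16) / (441/1094116)) = 261.5000
perturbation bound = 261.5000·1/938 = 0.2788

0.2788


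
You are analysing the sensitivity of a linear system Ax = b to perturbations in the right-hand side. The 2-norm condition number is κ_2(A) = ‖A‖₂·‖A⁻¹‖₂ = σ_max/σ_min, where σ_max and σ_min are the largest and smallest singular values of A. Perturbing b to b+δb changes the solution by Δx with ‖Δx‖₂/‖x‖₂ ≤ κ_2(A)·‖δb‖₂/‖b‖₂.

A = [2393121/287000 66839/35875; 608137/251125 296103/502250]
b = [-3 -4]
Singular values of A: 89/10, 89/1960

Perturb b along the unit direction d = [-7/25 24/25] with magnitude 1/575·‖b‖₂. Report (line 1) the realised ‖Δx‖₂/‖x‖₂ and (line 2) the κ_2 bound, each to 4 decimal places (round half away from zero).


0.0029
0.3409

from the listed singular values, σ₁ = 89/10, σ_n = 89/1960
condition number: (89/10) ÷ (89/1960) = 196.0000
worst-case relative error ≤ 196.0000 × 1/575 = 0.3409
solve Ax = b  →  x = [14.0641 -64.5547]
‖b‖₂ = 5.0000 and ‖x‖₂ = 66.0689
re-solving with b+δb shifts x by Δx of norm 0.1915
relative error = 0.0029
so the bound overstates the realised error by a factor of ≈ 117.6027 (computed from the unrounded values)


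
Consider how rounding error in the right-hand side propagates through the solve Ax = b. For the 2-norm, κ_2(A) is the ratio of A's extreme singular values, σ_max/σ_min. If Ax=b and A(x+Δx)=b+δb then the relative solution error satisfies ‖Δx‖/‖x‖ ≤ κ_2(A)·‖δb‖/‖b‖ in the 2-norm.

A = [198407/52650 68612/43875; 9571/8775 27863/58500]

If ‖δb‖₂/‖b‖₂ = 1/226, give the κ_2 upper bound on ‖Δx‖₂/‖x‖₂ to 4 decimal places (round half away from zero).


0.8960

form AᵀA = [5250841/341172 3646313/568620; 3646313/568620 10130317/3790800] with trace 47404381/2624400 and determinant 83521/10497600
char-poly roots: 289/16 and 289/656100
κ = σ_max/σ_min = (17/4)/(17/810) = 202.5000
bound on ‖Δx‖/‖x‖: κ·ε = 202.5000·1/226 = 0.8960


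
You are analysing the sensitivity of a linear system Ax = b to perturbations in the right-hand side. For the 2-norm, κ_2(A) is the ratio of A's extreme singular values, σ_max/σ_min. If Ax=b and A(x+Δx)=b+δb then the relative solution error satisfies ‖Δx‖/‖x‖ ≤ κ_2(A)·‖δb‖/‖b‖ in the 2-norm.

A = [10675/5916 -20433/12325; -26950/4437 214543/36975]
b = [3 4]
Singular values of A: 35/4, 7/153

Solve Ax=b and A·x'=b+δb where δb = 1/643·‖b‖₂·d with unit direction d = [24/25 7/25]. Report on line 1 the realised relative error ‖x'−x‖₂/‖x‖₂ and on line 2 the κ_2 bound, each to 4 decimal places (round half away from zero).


from the listed singular values, σ₁ = 35/4, σ_n = 7/153
κ_2(A) = (35/4) / (7/153) = 191.2500
perturbation bound = 191.2500·1/643 = 0.2974
solve Ax = b  →  x = [60.0473 63.5468]
‖b‖ = 5.0000, ‖x‖ = 87.4292
with δb = [0.0075 0.0022], A·Δx = δb → ‖Δx‖ = 0.1700
dividing the unrounded norms, ‖Δx‖/‖x‖ = 0.0019
so the bound overstates the realised error by a factor of ≈ 153.0012 (computed from the unrounded values)

0.0019
0.2974


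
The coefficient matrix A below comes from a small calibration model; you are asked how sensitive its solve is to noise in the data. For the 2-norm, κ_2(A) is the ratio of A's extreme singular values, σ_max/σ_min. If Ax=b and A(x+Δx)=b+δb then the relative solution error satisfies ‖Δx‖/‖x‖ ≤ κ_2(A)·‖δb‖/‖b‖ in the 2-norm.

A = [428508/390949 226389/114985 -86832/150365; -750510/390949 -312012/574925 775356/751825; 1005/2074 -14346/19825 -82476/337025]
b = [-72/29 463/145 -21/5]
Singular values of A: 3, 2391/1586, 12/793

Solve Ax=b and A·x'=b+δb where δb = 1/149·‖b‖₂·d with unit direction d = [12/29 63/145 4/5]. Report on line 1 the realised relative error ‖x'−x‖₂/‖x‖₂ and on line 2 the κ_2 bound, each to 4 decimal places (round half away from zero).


σ_max = 3, σ_min = 12/793
κ_2(A) = 3 / (12/793) = 198.2500
worst-case relative error ≤ 198.2500 × 1/149 = 1.3305
solve Ax = b  →  x = [-95.2888 0.7920 -173.8626]
2-norm of b is 5.8310; of x, 198.2645
with δb = [0.0162 0.0170 0.0313], A·Δx = δb → ‖Δx‖ = 2.5861
realised ‖Δx‖/‖x‖ = 0.0130
tightness: 0.0130 against a bound of 1.3305 (unrounded ratio ≈ 0.0098)

0.0130
1.3305


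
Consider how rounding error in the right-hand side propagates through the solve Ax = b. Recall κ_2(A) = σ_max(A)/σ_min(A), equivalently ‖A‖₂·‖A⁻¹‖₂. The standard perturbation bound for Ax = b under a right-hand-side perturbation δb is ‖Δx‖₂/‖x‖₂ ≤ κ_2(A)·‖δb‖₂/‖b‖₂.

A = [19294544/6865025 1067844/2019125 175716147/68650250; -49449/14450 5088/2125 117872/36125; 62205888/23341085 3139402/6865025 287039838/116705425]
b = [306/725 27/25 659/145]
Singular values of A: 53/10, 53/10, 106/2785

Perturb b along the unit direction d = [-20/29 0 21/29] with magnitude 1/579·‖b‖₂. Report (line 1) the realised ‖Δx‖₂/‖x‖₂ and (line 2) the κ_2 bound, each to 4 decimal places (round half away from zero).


from the listed singular values, σ₁ = 53/10, σ_n = 106/2785
κ = σ_max/σ_min = (53/10)/(106/2785) = 139.2500
κ_2(A)·‖δb‖/‖b‖ = 0.2405
solve Ax = b  →  x = [-17.1124 -69.3701 33.2885]
2-norm of b is 4.6904; of x, 78.8237
with δb = [-0.0056 0.0000 0.0059], A·Δx = δb → ‖Δx‖ = 0.2128
relative error = 0.0027
realised/bound (from unrounded values) ≈ 0.0112

0.0027
0.2405


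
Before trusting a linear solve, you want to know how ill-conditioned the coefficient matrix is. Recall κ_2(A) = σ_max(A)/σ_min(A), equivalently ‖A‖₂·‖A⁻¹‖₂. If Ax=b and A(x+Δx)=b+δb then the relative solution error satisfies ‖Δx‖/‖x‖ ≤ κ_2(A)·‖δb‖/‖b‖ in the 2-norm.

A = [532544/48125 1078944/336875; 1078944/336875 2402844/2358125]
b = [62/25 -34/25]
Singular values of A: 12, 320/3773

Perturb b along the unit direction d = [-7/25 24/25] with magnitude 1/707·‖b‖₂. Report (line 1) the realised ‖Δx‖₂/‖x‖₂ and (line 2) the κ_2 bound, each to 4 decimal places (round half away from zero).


from the listed singular values, σ₁ = 12, σ_n = 320/3773
condition number: 12 ÷ (320/3773) = 141.4875
bound on ‖Δx‖/‖x‖: κ·ε = 141.4875·1/707 = 0.2001
solve Ax = b  →  x = [6.7628 -22.5913]
‖b‖₂ = 2.8284 and ‖x‖₂ = 23.5818
δb = ε·‖b‖·d = [-0.0011 0.0038]; solving A·Δx = δb gives ‖Δx‖ = 0.0472
realised ‖Δx‖/‖x‖ = 0.0020
tightness: 0.0020 against a bound of 0.2001 (unrounded ratio ≈ 0.0100)

0.0020
0.2001


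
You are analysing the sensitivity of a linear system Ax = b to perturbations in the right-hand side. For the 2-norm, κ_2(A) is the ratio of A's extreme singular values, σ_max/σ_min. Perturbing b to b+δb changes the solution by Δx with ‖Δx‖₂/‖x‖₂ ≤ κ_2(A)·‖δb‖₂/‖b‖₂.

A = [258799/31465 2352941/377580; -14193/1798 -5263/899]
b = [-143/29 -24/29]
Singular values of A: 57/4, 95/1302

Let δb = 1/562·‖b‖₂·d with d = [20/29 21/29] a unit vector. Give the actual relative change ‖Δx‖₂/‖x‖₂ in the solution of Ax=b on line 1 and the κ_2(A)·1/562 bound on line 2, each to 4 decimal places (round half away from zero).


0.0022
0.3475

largest singular value 57/4, smallest 95/1302
κ_2(A) = (57/4) / (95/1302) = 195.3000
κ_2(A)·‖δb‖/‖b‖ = 0.3475
solve Ax = b  →  x = [32.7242 -43.9832]
‖b‖ = 5.0000, ‖x‖ = 54.8215
δb = ε·‖b‖·d = [0.0061 0.0064]; solving A·Δx = δb gives ‖Δx‖ = 0.1219
dividing the unrounded norms, ‖Δx‖/‖x‖ = 0.0022
tightness: 0.0022 against a bound of 0.3475 (unrounded ratio ≈ 0.0064)


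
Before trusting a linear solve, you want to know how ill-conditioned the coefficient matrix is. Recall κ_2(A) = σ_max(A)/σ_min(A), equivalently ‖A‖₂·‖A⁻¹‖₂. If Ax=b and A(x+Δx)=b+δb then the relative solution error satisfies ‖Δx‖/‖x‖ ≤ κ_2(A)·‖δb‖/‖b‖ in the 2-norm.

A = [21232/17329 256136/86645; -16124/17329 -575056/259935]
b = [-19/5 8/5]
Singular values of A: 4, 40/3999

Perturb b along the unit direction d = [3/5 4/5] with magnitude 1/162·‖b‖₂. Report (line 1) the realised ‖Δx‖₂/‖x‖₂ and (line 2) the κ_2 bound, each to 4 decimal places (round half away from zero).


0.0254
2.4685

largest singular value 4, smallest 40/3999
κ = σ_max/σ_min = 4/(40/3999) = 399.9000
bound on ‖Δx‖/‖x‖: κ·ε = 399.9000·1/162 = 2.4685
solve Ax = b  →  x = [91.9000 -39.3750]
2-norm of b is 4.1231; of x, 99.9800
re-solving with b+δb shifts x by Δx of norm 2.5445
relative error = 0.0254
tightness: 0.0254 against a bound of 2.4685 (unrounded ratio ≈ 0.0103)


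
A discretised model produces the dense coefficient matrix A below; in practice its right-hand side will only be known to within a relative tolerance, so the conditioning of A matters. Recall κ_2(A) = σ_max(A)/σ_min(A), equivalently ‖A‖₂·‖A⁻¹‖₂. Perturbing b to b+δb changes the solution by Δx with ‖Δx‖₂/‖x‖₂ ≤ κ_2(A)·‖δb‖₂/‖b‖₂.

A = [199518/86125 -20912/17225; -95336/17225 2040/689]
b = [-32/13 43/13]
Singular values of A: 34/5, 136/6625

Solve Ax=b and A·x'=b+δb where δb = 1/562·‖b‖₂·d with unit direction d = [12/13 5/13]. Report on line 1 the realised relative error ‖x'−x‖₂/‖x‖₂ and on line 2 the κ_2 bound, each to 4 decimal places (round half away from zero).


from the listed singular values, σ₁ = 34/5, σ_n = 136/6625
κ_2(A) = (34/5) / (136/6625) = 331.2500
bound on ‖Δx‖/‖x‖: κ·ε = 331.2500·1/562 = 0.5894
solve Ax = b  →  x = [-23.4429 -42.7054]
2-norm of b is 4.1231; of x, 48.7168
δb = ε·‖b‖·d = [0.0068 0.0028]; solving A·Δx = δb gives ‖Δx‖ = 0.3574
dividing the unrounded norms, ‖Δx‖/‖x‖ = 0.0073
so the bound overstates the realised error by a factor of ≈ 80.3458 (computed from the unrounded values)

0.0073
0.5894


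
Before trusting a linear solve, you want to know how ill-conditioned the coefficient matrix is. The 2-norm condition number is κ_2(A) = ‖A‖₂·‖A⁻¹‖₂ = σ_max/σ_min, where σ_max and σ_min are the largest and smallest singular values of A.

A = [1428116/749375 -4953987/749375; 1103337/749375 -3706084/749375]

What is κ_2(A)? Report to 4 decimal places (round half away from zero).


form AᵀA = [130274713801/22462515625 -446557108032/22462515625; -446557108032/22462515625 1531081832449/22462515625] with trace 2658170474/35940025 and determinant 3418801/35940025
eigenvalues of AᵀA: λ = (tr ± √(tr²−4·det))/2 = 1849/25, 1849/1437601
κ = σ_max/σ_min = (43/5)/(43/1199) = 239.8000

239.8000


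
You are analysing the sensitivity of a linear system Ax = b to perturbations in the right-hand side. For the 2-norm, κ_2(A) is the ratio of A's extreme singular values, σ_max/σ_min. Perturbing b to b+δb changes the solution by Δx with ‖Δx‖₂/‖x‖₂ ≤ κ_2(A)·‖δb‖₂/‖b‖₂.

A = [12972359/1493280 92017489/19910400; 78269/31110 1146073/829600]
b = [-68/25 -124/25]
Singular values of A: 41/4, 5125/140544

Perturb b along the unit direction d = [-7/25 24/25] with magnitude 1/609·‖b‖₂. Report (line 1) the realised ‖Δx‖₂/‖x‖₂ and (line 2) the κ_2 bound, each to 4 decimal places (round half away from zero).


from the listed singular values, σ₁ = 41/4, σ_n = 5125/140544
condition number: (41/4) ÷ (5125/140544) = 281.0880
bound on ‖Δx‖/‖x‖: κ·ε = 281.0880·1/609 = 0.4616
solve Ax = b  →  x = [51.2758 -96.9715]
2-norm of b is 5.6569; of x, 109.6936
with δb = [-0.0026 0.0089], A·Δx = δb → ‖Δx‖ = 0.2547
realised ‖Δx‖/‖x‖ = 0.0023
tightness: 0.0023 against a bound of 0.4616 (unrounded ratio ≈ 0.0050)

0.0023
0.4616


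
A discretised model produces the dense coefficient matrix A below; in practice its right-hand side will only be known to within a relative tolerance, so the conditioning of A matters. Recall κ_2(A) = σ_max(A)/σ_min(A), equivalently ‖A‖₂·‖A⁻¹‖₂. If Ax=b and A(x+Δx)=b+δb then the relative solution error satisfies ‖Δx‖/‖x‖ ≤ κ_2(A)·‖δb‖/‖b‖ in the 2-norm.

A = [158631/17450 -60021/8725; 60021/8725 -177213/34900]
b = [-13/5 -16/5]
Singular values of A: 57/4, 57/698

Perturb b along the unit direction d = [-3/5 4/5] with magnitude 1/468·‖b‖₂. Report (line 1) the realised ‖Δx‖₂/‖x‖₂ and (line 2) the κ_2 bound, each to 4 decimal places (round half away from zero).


σ_max = 57/4, σ_min = 57/698
κ_2(A) = (57/4) / (57/698) = 174.5000
κ_2(A)·‖δb‖/‖b‖ = 0.3729
solve Ax = b  →  x = [-7.5719 -9.6281]
‖b‖ = 4.1231, ‖x‖ = 12.2488
Δx = A⁻¹·δb where δb = 1/468·4.1231·d; ‖Δx‖ = 0.1079
realised ‖Δx‖/‖x‖ = 0.0088
realised/bound (from unrounded values) ≈ 0.0236

0.0088
0.3729


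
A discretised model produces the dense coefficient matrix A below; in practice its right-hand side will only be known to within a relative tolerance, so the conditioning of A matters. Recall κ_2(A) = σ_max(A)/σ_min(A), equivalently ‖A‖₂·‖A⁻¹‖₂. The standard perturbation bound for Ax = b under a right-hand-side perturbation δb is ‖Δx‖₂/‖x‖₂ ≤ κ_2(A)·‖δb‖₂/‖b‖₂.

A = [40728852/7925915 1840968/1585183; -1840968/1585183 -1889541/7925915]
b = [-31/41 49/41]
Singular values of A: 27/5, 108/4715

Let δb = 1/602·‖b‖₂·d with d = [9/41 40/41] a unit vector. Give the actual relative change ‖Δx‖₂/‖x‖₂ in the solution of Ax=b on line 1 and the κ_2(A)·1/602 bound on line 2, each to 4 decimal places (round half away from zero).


0.0023
0.3916

largest singular value 27/5, smallest 108/4715
κ_2(A) = (27/5) / (108/4715) = 235.7500
worst-case relative error ≤ 235.7500 × 1/602 = 0.3916
solve Ax = b  →  x = [-9.7640 42.5519]
2-norm of b is 1.4142; of x, 43.6578
δb = ε·‖b‖·d = [0.0005 0.0023]; solving A·Δx = δb gives ‖Δx‖ = 0.1026
relative error = 0.0023
so the bound overstates the realised error by a factor of ≈ 166.7019 (computed from the unrounded values)


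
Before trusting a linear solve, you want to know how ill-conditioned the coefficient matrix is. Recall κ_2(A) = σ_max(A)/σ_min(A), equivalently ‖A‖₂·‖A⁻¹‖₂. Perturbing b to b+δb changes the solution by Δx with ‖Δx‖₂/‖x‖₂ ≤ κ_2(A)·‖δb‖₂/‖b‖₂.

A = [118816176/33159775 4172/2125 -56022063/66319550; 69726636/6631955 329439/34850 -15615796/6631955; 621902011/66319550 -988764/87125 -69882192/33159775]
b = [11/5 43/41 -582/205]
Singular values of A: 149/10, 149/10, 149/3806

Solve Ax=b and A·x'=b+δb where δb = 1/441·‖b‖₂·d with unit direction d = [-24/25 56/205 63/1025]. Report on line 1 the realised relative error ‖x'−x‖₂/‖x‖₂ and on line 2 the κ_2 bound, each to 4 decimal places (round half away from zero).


0.0042
0.8630

from the listed singular values, σ₁ = 149/10, σ_n = 149/3806
κ = σ_max/σ_min = (149/10)/(149/3806) = 380.6000
perturbation bound = 380.6000·1/441 = 0.8630
solve Ax = b  →  x = [-11.2489 0.2092 -49.8334]
‖b‖₂ = 3.7417 and ‖x‖₂ = 51.0877
with δb = [-0.0081 0.0023 0.0005], A·Δx = δb → ‖Δx‖ = 0.2167
relative error = 0.0042
realised/bound (from unrounded values) ≈ 0.0049


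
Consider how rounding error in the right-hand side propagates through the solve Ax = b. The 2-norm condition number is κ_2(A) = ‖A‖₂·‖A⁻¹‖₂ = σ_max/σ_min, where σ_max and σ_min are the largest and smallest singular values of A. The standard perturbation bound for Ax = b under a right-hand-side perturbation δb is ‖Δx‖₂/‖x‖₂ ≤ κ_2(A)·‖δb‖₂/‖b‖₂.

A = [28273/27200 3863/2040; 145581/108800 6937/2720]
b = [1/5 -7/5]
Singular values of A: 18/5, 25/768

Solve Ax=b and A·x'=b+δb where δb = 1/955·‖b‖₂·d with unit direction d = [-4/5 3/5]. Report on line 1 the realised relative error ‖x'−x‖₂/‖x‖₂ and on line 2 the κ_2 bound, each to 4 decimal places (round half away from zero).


0.0015
0.1158

largest singular value 18/5, smallest 25/768
κ_2(A) = (18/5) / (25/768) = 110.5920
κ_2(A)·‖δb‖/‖b‖ = 0.1158
solve Ax = b  →  x = [26.9752 -14.7016]
2-norm of b is 1.4142; of x, 30.7213
δb = ε·‖b‖·d = [-0.0012 0.0009]; solving A·Δx = δb gives ‖Δx‖ = 0.0455
realised ‖Δx‖/‖x‖ = 0.0015
so the bound overstates the realised error by a factor of ≈ 78.2035 (computed from the unrounded values)


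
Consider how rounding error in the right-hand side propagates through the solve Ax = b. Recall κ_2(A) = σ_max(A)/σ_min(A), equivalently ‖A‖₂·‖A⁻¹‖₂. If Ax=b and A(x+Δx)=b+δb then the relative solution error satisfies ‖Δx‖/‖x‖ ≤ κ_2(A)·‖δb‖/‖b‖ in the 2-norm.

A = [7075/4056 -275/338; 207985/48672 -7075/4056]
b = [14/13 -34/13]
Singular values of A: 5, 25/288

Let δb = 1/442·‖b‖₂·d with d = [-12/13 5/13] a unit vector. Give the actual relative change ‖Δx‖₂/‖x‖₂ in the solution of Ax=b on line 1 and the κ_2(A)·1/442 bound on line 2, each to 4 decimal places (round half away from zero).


σ_max = 5, σ_min = 25/288
condition number: 5 ÷ (25/288) = 57.6000
bound on ‖Δx‖/‖x‖: κ·ε = 57.6000·1/442 = 0.1303
solve Ax = b  →  x = [-9.2308 -21.1138]
‖b‖ = 2.8284, ‖x‖ = 23.0435
δb = ε·‖b‖·d = [-0.0059 0.0025]; solving A·Δx = δb gives ‖Δx‖ = 0.0737
dividing the unrounded norms, ‖Δx‖/‖x‖ = 0.0032
tightness: 0.0032 against a bound of 0.1303 (unrounded ratio ≈ 0.0245)

0.0032
0.1303
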